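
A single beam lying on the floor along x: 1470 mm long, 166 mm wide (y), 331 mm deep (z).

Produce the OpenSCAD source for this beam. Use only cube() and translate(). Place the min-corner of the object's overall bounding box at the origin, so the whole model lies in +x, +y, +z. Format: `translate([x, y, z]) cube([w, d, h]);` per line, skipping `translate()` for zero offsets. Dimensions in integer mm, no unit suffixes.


cube([1470, 166, 331]);


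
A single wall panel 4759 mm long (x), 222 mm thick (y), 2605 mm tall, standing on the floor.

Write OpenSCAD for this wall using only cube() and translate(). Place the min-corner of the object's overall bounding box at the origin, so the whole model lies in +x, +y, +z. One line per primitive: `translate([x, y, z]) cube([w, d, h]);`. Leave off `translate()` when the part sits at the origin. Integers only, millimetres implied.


cube([4759, 222, 2605]);


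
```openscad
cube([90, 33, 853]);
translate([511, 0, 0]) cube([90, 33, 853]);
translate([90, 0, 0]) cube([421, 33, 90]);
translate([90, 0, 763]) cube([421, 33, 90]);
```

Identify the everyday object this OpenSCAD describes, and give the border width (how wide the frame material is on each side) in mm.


A picture frame. The border width is 90 mm.

Four thin pieces enclosing a rectangular opening — a picture frame. The two full-height stiles are 853 mm tall; the top rail sits at z = 763 and is 90 mm tall, so the border above the opening is 853 − 763 = 90 mm, matching the stile x-width.


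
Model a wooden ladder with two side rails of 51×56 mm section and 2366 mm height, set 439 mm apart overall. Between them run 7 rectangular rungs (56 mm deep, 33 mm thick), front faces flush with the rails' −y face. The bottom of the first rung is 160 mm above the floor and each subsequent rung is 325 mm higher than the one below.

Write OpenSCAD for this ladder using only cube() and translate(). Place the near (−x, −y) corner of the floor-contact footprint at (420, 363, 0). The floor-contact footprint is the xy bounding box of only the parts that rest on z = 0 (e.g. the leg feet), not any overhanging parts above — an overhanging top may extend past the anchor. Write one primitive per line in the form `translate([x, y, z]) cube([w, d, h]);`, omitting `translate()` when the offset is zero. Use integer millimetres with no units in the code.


// rung span = 439 - 2*51 = 337
// rung[k] z = 160 + k*325
translate([420, 363, 0]) cube([51, 56, 2366]);
translate([808, 363, 0]) cube([51, 56, 2366]);
translate([471, 363, 160]) cube([337, 56, 33]);
translate([471, 363, 485]) cube([337, 56, 33]);
translate([471, 363, 810]) cube([337, 56, 33]);
translate([471, 363, 1135]) cube([337, 56, 33]);
translate([471, 363, 1460]) cube([337, 56, 33]);
translate([471, 363, 1785]) cube([337, 56, 33]);
translate([471, 363, 2110]) cube([337, 56, 33]);


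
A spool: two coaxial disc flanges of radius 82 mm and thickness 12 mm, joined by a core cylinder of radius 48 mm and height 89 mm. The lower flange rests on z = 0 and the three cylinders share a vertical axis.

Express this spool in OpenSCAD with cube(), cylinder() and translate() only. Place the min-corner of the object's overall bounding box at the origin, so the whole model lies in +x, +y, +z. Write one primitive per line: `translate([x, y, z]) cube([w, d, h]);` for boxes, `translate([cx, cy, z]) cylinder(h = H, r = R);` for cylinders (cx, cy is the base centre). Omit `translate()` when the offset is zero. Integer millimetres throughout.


translate([82, 82, 0]) cylinder(h = 12, r = 82);
translate([82, 82, 12]) cylinder(h = 89, r = 48);
translate([82, 82, 101]) cylinder(h = 12, r = 82);


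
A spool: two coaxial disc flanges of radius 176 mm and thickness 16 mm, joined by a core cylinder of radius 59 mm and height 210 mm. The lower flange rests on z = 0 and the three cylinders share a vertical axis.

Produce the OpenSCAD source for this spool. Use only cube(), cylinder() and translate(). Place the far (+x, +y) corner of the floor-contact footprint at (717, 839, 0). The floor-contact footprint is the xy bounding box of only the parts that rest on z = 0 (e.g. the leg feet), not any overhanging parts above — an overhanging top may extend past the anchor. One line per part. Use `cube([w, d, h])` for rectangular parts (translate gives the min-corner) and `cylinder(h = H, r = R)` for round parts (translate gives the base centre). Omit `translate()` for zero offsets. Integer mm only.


translate([541, 663, 0]) cylinder(h = 16, r = 176);
translate([541, 663, 16]) cylinder(h = 210, r = 59);
translate([541, 663, 226]) cylinder(h = 16, r = 176);


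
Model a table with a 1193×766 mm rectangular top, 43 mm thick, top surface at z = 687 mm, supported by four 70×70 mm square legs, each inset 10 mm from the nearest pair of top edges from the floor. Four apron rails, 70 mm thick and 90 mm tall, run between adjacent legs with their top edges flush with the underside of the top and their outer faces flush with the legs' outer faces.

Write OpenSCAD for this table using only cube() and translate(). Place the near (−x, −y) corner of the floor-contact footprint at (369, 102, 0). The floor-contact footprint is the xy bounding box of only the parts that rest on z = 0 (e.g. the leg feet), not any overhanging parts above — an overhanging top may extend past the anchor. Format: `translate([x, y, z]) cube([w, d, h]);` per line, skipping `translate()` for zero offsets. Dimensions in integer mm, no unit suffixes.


translate([359, 92, 644]) cube([1193, 766, 43]);
translate([369, 102, 0]) cube([70, 70, 644]);
translate([1472, 102, 0]) cube([70, 70, 644]);
translate([369, 778, 0]) cube([70, 70, 644]);
translate([1472, 778, 0]) cube([70, 70, 644]);
translate([439, 102, 554]) cube([1033, 70, 90]);
translate([439, 778, 554]) cube([1033, 70, 90]);
translate([369, 172, 554]) cube([70, 606, 90]);
translate([1472, 172, 554]) cube([70, 606, 90]);


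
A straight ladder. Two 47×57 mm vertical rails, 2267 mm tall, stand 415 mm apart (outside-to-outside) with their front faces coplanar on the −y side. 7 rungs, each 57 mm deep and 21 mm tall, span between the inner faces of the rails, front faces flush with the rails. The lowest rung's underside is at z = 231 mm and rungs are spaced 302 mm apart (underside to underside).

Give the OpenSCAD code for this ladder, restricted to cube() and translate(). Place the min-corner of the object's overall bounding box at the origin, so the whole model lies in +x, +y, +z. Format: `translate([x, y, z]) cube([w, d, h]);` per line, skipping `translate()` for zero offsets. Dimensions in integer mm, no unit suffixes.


// rung span = 415 - 2*47 = 321
// rung[k] z = 231 + k*302
cube([47, 57, 2267]);
translate([368, 0, 0]) cube([47, 57, 2267]);
translate([47, 0, 231]) cube([321, 57, 21]);
translate([47, 0, 533]) cube([321, 57, 21]);
translate([47, 0, 835]) cube([321, 57, 21]);
translate([47, 0, 1137]) cube([321, 57, 21]);
translate([47, 0, 1439]) cube([321, 57, 21]);
translate([47, 0, 1741]) cube([321, 57, 21]);
translate([47, 0, 2043]) cube([321, 57, 21]);


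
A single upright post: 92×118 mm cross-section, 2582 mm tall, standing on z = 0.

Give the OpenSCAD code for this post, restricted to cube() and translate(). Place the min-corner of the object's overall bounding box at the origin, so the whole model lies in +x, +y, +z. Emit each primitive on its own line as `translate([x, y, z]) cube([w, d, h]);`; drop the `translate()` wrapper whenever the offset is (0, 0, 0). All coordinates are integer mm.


cube([92, 118, 2582]);


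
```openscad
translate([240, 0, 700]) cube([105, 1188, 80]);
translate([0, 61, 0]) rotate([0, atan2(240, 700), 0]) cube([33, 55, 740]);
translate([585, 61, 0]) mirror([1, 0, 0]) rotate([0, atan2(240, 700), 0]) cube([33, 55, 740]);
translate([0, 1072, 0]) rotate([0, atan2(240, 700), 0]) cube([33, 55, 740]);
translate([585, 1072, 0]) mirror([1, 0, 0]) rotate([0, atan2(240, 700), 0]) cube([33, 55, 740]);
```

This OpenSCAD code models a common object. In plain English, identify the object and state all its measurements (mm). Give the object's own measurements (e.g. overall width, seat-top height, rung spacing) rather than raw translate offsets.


A sawhorse. A 105×1188×80 mm beam (x, y, z) sits on two A-frame leg pairs. Each pair is two raked legs of 33×55 mm section (55 mm along y) splaying symmetrically in x. Each leg rises 700 mm vertically over 240 mm of horizontal reach and is 740 mm long along its own axis. Every leg's outer bottom edge rests on the floor and its outer top edge meets a bottom edge of the beam — the left legs (tilting toward +x) meet the beam's −x bottom edge, the right legs (their mirror images, tilting toward −x) meet its +x bottom edge — so the leg tops tuck under the beam, the beam's underside is 700 mm above the floor, and the feet are 585 mm apart outside-to-outside with the beam centred between them. The two leg pairs are set in 61 mm from either end of the beam.


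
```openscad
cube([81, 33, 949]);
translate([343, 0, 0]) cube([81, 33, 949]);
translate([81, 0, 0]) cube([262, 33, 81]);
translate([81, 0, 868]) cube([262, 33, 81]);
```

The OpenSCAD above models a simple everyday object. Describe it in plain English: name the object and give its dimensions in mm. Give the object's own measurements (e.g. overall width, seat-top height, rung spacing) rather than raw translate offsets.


A rectangular picture frame lying in the x–z plane (depth along y). The opening is 262 mm wide (x) by 787 mm tall (z), surrounded by a border 81 mm wide on all four sides. The frame is 33 mm deep and is made of two full-height vertical stiles with two horizontal rails fitted between them.


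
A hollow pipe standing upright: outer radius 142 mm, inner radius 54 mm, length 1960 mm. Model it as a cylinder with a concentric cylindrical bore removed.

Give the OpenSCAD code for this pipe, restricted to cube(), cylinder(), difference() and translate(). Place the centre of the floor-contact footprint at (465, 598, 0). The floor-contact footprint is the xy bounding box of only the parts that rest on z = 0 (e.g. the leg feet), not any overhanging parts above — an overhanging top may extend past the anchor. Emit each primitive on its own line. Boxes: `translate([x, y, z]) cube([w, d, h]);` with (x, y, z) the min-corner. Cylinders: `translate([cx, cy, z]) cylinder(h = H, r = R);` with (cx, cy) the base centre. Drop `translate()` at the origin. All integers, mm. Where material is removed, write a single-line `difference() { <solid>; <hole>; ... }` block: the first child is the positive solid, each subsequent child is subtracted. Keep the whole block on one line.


difference() { translate([465, 598, 0]) cylinder(h = 1960, r = 142); translate([465, 598, 0]) cylinder(h = 1960, r = 54); }


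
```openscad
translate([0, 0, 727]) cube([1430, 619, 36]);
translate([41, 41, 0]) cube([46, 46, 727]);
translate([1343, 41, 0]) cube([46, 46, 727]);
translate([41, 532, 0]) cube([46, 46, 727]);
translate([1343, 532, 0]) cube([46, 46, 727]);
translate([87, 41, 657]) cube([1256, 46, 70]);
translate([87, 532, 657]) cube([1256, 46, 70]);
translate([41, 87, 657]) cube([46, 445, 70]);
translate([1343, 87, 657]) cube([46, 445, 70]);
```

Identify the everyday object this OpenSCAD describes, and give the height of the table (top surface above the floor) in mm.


A table. The table height is 763 mm.

A 1430×619×36 slab sits at z = 727 on four 46 mm square posts — a table. The top surface is at 727 + 36 = 763 mm.


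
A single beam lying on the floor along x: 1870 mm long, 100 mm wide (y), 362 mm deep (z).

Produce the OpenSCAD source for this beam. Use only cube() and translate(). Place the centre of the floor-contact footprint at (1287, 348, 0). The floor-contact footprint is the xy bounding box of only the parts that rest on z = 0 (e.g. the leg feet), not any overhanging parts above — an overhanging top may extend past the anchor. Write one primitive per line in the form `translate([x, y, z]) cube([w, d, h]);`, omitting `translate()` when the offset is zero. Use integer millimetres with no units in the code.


translate([352, 298, 0]) cube([1870, 100, 362]);


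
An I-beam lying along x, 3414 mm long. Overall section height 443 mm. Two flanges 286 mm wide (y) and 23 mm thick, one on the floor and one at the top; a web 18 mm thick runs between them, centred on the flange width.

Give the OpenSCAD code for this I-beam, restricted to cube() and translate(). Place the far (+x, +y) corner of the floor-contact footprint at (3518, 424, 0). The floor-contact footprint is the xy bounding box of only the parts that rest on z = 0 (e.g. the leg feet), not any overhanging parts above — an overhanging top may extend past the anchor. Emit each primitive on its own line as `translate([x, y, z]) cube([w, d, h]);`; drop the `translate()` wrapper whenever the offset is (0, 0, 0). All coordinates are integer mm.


translate([104, 138, 0]) cube([3414, 286, 23]);
translate([104, 272, 23]) cube([3414, 18, 397]);
translate([104, 138, 420]) cube([3414, 286, 23]);


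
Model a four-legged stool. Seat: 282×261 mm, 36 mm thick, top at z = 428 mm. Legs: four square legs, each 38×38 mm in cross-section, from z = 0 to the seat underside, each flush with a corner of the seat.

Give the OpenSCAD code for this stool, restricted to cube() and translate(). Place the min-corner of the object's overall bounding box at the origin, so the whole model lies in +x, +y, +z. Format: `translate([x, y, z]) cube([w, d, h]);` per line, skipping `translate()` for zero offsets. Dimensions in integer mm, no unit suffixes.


translate([0, 0, 392]) cube([282, 261, 36]);
cube([38, 38, 392]);
translate([244, 0, 0]) cube([38, 38, 392]);
translate([0, 223, 0]) cube([38, 38, 392]);
translate([244, 223, 0]) cube([38, 38, 392]);


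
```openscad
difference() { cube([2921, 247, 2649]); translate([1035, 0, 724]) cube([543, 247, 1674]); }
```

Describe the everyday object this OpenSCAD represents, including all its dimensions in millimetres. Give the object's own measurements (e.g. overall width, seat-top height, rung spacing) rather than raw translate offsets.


A wall 2921 mm long (x), 247 mm thick (y), 2649 mm tall, with a rectangular window opening cut through it. The opening is 543 mm wide and 1674 mm tall; its sill is at z = 724 mm and its near (−x) edge is 1035 mm from the wall's −x end. The opening passes through the full wall thickness.


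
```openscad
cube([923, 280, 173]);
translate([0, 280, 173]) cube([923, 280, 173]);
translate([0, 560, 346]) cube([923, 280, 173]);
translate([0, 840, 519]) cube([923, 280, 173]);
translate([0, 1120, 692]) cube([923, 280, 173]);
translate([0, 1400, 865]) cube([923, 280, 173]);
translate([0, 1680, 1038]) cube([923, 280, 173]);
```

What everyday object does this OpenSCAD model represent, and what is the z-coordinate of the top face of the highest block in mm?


A staircase. The total rise is 1211 mm.

7 identical blocks, each offset up and back from the previous — a staircase. Each step is 173 mm tall and there are 7 of them, so the total rise is 7 × 173 = 1211 mm.


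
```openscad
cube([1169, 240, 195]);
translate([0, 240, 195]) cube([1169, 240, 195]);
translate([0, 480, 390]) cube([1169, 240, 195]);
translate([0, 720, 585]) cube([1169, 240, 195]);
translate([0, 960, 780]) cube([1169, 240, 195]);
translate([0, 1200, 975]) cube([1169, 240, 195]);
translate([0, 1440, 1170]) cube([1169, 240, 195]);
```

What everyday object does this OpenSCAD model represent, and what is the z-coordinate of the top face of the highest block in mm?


A staircase. The total rise is 1365 mm.

7 identical blocks, each offset up and back from the previous — a staircase. Each step is 195 mm tall and there are 7 of them, so the total rise is 7 × 195 = 1365 mm.


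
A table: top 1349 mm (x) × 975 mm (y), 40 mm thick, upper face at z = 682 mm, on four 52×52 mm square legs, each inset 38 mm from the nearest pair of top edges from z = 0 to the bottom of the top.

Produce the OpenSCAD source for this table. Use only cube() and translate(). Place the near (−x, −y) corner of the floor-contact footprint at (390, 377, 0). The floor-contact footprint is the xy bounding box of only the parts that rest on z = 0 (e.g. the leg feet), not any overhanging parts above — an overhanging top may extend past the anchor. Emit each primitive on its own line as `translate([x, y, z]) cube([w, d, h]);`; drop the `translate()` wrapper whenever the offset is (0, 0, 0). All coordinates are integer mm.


translate([352, 339, 642]) cube([1349, 975, 40]);
translate([390, 377, 0]) cube([52, 52, 642]);
translate([1611, 377, 0]) cube([52, 52, 642]);
translate([390, 1224, 0]) cube([52, 52, 642]);
translate([1611, 1224, 0]) cube([52, 52, 642]);


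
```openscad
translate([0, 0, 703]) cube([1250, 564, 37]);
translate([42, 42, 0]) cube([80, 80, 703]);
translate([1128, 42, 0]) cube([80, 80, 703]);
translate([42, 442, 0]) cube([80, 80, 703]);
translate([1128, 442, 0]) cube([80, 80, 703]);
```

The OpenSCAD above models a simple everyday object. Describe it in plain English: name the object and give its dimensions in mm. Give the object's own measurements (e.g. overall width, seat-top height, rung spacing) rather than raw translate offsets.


A rectangular dining table. The top is 1250×564×37 mm with its upper surface at z = 740 mm. It stands on four 80×80 mm square legs, each inset 42 mm from the nearest pair of top edges, running from the floor to the underside of the top.


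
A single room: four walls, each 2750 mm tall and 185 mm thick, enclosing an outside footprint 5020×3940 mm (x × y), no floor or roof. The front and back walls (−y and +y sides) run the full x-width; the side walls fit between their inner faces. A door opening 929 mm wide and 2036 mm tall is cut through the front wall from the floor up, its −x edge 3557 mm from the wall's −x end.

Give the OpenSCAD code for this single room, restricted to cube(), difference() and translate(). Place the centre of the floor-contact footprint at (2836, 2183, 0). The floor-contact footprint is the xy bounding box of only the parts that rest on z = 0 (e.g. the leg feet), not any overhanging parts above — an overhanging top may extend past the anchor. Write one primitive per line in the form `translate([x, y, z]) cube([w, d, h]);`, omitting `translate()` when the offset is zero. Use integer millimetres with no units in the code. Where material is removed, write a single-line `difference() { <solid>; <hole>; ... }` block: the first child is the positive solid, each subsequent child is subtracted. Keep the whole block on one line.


difference() { translate([326, 213, 0]) cube([5020, 185, 2750]); translate([3883, 213, 0]) cube([929, 185, 2036]); }
translate([326, 3968, 0]) cube([5020, 185, 2750]);
translate([326, 398, 0]) cube([185, 3570, 2750]);
translate([5161, 398, 0]) cube([185, 3570, 2750]);


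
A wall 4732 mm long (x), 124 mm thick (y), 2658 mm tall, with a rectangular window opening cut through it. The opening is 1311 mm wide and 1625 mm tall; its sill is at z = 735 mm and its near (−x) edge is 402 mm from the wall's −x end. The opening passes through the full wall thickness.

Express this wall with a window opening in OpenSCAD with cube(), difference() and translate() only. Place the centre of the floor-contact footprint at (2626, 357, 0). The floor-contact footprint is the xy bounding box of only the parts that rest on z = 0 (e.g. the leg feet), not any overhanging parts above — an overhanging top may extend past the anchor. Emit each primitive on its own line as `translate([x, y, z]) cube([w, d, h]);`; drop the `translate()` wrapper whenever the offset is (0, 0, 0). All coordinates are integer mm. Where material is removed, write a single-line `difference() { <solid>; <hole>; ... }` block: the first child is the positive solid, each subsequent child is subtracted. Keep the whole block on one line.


difference() { translate([260, 295, 0]) cube([4732, 124, 2658]); translate([662, 295, 735]) cube([1311, 124, 1625]); }


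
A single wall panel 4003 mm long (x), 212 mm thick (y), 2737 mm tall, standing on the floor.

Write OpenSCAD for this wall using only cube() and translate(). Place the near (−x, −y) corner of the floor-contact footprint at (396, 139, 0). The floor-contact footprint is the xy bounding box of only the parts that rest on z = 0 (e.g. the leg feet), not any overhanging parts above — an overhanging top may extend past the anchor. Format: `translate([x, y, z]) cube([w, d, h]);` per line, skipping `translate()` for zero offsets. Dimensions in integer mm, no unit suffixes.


translate([396, 139, 0]) cube([4003, 212, 2737]);


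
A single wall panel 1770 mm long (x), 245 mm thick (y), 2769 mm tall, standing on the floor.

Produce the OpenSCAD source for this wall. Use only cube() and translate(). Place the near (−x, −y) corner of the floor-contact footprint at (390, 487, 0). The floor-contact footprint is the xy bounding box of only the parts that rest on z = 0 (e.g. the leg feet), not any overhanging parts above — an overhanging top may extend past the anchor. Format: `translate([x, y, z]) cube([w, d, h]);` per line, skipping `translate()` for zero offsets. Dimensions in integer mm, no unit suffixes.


translate([390, 487, 0]) cube([1770, 245, 2769]);


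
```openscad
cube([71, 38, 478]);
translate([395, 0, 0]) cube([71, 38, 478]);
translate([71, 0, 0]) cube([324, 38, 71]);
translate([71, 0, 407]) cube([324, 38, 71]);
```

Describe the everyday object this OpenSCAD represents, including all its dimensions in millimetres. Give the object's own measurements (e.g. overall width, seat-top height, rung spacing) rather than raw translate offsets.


A rectangular picture frame lying in the x–z plane (depth along y). The opening is 324 mm wide (x) by 336 mm tall (z), surrounded by a border 71 mm wide on all four sides. The frame is 38 mm deep and is made of two full-height vertical stiles with two horizontal rails fitted between them.


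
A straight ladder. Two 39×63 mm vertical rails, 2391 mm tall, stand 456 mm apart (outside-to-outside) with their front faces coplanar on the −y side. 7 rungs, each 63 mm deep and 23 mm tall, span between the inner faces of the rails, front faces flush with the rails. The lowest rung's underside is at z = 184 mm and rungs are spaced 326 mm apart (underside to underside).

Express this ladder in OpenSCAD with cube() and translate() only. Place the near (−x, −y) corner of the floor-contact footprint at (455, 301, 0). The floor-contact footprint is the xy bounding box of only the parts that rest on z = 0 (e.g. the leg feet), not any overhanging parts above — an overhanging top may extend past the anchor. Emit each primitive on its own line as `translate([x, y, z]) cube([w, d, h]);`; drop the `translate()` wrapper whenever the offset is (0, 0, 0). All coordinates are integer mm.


translate([455, 301, 0]) cube([39, 63, 2391]);
translate([872, 301, 0]) cube([39, 63, 2391]);
translate([494, 301, 184]) cube([378, 63, 23]);
translate([494, 301, 510]) cube([378, 63, 23]);
translate([494, 301, 836]) cube([378, 63, 23]);
translate([494, 301, 1162]) cube([378, 63, 23]);
translate([494, 301, 1488]) cube([378, 63, 23]);
translate([494, 301, 1814]) cube([378, 63, 23]);
translate([494, 301, 2140]) cube([378, 63, 23]);


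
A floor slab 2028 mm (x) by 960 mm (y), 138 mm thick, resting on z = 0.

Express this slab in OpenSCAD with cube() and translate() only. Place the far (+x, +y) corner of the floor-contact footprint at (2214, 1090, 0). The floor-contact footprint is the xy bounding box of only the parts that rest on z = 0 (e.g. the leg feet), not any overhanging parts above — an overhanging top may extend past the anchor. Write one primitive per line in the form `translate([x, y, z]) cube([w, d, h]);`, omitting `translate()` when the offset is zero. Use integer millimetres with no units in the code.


translate([186, 130, 0]) cube([2028, 960, 138]);


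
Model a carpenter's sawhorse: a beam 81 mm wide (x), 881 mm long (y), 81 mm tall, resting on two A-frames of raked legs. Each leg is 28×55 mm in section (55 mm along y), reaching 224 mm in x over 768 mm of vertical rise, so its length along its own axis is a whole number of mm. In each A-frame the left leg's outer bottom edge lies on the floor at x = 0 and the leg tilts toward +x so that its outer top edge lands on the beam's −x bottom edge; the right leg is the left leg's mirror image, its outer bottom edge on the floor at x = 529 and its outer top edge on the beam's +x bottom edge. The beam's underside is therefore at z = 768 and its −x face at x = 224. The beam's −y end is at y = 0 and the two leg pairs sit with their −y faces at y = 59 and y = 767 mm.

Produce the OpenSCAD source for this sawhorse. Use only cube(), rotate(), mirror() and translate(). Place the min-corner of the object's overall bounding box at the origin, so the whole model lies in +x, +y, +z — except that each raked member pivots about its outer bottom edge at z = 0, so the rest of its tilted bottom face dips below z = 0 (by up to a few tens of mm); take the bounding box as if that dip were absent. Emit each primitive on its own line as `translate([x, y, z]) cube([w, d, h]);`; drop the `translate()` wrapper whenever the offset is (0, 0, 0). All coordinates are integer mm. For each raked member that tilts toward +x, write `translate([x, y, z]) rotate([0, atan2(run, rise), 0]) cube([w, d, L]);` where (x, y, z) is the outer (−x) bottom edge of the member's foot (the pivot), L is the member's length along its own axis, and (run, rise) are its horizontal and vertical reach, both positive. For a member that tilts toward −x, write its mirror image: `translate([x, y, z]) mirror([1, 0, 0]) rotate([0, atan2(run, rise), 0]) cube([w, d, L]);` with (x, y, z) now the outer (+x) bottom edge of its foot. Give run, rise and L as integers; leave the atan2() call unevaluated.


translate([224, 0, 768]) cube([81, 881, 81]);
translate([0, 59, 0]) rotate([0, atan2(224, 768), 0]) cube([28, 55, 800]);
translate([529, 59, 0]) mirror([1, 0, 0]) rotate([0, atan2(224, 768), 0]) cube([28, 55, 800]);
translate([0, 767, 0]) rotate([0, atan2(224, 768), 0]) cube([28, 55, 800]);
translate([529, 767, 0]) mirror([1, 0, 0]) rotate([0, atan2(224, 768), 0]) cube([28, 55, 800]);


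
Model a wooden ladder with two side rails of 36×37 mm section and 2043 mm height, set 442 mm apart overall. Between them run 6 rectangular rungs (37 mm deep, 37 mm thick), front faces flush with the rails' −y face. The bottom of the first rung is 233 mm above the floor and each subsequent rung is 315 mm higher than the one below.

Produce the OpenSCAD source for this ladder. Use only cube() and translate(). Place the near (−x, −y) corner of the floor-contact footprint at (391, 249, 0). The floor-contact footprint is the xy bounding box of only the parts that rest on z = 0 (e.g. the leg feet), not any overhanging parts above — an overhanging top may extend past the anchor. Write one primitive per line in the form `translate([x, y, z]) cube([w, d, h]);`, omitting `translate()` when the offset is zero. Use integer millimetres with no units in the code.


translate([391, 249, 0]) cube([36, 37, 2043]);
translate([797, 249, 0]) cube([36, 37, 2043]);
translate([427, 249, 233]) cube([370, 37, 37]);
translate([427, 249, 548]) cube([370, 37, 37]);
translate([427, 249, 863]) cube([370, 37, 37]);
translate([427, 249, 1178]) cube([370, 37, 37]);
translate([427, 249, 1493]) cube([370, 37, 37]);
translate([427, 249, 1808]) cube([370, 37, 37]);


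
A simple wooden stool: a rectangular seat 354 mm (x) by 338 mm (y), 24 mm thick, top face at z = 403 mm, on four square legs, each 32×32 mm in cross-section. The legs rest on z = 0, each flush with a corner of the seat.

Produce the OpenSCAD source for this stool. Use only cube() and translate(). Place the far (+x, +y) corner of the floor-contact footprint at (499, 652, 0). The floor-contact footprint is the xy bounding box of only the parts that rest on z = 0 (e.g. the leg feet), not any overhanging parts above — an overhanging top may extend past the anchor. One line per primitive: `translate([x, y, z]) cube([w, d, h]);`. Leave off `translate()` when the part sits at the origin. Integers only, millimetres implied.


translate([145, 314, 379]) cube([354, 338, 24]);
translate([145, 314, 0]) cube([32, 32, 379]);
translate([467, 314, 0]) cube([32, 32, 379]);
translate([145, 620, 0]) cube([32, 32, 379]);
translate([467, 620, 0]) cube([32, 32, 379]);


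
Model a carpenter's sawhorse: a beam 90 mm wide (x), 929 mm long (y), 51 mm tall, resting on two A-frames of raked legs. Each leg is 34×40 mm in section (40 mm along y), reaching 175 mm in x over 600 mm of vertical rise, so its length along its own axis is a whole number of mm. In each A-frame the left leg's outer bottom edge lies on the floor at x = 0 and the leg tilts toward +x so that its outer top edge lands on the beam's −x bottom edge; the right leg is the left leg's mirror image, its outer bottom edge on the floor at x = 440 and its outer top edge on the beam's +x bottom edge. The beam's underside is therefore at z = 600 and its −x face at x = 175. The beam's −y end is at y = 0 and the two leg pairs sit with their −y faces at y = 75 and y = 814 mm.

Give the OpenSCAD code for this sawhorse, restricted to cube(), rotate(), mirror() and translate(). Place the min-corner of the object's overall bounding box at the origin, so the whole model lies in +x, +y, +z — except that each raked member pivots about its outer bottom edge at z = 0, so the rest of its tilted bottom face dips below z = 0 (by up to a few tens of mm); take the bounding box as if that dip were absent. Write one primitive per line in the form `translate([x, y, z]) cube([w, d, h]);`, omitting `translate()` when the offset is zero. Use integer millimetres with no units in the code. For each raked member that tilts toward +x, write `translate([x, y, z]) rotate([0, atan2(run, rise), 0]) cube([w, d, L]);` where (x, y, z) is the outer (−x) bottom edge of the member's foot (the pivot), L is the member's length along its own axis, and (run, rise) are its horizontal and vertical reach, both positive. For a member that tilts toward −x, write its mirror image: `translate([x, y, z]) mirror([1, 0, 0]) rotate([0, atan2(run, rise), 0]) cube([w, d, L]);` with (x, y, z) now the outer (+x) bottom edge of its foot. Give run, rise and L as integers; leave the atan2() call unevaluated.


translate([175, 0, 600]) cube([90, 929, 51]);
translate([0, 75, 0]) rotate([0, atan2(175, 600), 0]) cube([34, 40, 625]);
translate([440, 75, 0]) mirror([1, 0, 0]) rotate([0, atan2(175, 600), 0]) cube([34, 40, 625]);
translate([0, 814, 0]) rotate([0, atan2(175, 600), 0]) cube([34, 40, 625]);
translate([440, 814, 0]) mirror([1, 0, 0]) rotate([0, atan2(175, 600), 0]) cube([34, 40, 625]);


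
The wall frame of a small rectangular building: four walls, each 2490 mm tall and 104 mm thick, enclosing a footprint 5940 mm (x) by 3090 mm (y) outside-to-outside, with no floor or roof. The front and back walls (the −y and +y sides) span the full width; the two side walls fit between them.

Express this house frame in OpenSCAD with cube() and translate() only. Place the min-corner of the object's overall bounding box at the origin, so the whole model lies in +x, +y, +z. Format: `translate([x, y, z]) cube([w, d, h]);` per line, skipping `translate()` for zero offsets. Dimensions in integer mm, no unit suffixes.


cube([5940, 104, 2490]);
translate([0, 2986, 0]) cube([5940, 104, 2490]);
translate([0, 104, 0]) cube([104, 2882, 2490]);
translate([5836, 104, 0]) cube([104, 2882, 2490]);


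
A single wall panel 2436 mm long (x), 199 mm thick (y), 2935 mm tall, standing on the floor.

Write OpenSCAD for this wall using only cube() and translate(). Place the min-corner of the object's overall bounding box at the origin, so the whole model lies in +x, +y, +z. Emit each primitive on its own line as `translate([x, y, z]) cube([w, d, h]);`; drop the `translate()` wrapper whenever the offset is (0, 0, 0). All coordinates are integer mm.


cube([2436, 199, 2935]);


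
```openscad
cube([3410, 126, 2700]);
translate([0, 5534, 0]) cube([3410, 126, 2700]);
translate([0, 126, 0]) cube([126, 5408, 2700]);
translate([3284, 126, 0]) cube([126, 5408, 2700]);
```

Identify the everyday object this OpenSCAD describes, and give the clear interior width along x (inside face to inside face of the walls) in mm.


A house (or room) frame. The interior width is 3158 mm.

Four 2700 mm walls enclosing a rectangle with no floor or roof — a room or house frame. Outside width is 3410 mm and wall thickness is 126 mm, so the interior width is 3410 − 2 × 126 = 3158 mm.


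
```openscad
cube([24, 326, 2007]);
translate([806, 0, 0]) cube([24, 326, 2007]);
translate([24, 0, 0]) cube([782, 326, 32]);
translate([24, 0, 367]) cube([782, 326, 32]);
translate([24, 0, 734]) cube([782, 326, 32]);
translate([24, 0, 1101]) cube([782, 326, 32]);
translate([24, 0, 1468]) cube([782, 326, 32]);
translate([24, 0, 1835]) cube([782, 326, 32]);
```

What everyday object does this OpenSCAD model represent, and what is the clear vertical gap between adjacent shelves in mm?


A bookshelf. The clear shelf gap is 335 mm.

Two tall side panels with 6 horizontal boards between them — a bookshelf. The first two shelf undersides are at z = 0 and z = 367; with shelf thickness 32, the clear gap is 367 − 0 − 32 = 335 mm.


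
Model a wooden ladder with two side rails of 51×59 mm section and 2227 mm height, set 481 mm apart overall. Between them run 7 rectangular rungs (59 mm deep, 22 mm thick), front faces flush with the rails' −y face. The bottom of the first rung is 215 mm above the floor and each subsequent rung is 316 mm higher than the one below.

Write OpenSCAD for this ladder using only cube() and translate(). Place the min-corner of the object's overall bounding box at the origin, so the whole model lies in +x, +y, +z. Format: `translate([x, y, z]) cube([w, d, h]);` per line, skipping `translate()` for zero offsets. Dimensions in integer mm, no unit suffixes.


// rung span = 481 - 2*51 = 379
// rung[k] z = 215 + k*316
cube([51, 59, 2227]);
translate([430, 0, 0]) cube([51, 59, 2227]);
translate([51, 0, 215]) cube([379, 59, 22]);
translate([51, 0, 531]) cube([379, 59, 22]);
translate([51, 0, 847]) cube([379, 59, 22]);
translate([51, 0, 1163]) cube([379, 59, 22]);
translate([51, 0, 1479]) cube([379, 59, 22]);
translate([51, 0, 1795]) cube([379, 59, 22]);
translate([51, 0, 2111]) cube([379, 59, 22]);


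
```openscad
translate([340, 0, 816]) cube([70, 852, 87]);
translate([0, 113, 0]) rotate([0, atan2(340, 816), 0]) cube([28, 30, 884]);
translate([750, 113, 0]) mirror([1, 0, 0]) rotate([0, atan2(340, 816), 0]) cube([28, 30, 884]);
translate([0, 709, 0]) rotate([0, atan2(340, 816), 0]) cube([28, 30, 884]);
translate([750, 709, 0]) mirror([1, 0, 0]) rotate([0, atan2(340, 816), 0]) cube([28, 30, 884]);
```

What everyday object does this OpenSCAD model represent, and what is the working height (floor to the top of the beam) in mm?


A sawhorse. The overall height is 903 mm.

A beam across two mirrored pairs of raked legs — a sawhorse. The beam's underside is at z = 816 (matching the legs' vertical rise in atan2(340, 816)) and the beam is 87 mm tall, so its top is at 816 + 87 = 903 mm. The raked legs top out at the beam's underside, so that is the highest point.


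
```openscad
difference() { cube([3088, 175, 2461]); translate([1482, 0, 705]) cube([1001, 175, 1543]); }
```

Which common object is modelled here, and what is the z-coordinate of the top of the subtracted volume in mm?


A wall with a window opening. The window head height is 2248 mm.

A wall with a rectangular opening subtracted — a window. Sill at z = 705, opening 1543 mm tall, so the head is at 705 + 1543 = 2248 mm.


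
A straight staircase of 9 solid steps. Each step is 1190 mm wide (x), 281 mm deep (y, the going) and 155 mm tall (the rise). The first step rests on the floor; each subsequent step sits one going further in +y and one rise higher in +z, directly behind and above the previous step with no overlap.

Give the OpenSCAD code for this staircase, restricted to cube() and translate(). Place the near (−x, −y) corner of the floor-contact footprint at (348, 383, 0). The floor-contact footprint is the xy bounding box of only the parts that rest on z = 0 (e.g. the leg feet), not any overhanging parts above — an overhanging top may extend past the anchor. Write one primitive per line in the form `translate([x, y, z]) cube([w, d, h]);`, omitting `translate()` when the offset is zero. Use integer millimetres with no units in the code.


translate([348, 383, 0]) cube([1190, 281, 155]);
translate([348, 664, 155]) cube([1190, 281, 155]);
translate([348, 945, 310]) cube([1190, 281, 155]);
translate([348, 1226, 465]) cube([1190, 281, 155]);
translate([348, 1507, 620]) cube([1190, 281, 155]);
translate([348, 1788, 775]) cube([1190, 281, 155]);
translate([348, 2069, 930]) cube([1190, 281, 155]);
translate([348, 2350, 1085]) cube([1190, 281, 155]);
translate([348, 2631, 1240]) cube([1190, 281, 155]);


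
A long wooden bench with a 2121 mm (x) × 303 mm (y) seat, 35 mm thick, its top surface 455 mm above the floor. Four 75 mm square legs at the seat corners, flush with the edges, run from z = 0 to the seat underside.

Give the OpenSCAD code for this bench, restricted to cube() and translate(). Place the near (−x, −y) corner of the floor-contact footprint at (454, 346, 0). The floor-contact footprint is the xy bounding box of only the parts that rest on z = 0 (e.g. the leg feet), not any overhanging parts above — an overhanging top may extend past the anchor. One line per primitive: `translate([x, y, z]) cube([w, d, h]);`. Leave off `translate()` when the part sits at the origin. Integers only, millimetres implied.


translate([454, 346, 420]) cube([2121, 303, 35]);
translate([454, 346, 0]) cube([75, 75, 420]);
translate([454, 574, 0]) cube([75, 75, 420]);
translate([2500, 346, 0]) cube([75, 75, 420]);
translate([2500, 574, 0]) cube([75, 75, 420]);


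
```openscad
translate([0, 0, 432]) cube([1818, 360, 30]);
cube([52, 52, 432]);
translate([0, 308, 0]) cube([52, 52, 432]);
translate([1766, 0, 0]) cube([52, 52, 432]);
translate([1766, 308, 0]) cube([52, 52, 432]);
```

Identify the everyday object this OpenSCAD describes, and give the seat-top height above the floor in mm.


A bench. The seat-top height is 462 mm.

A long slab on four corner posts — a bench. The slab sits at z = 432 with thickness 30, so the top is 432 + 30 = 462 mm.


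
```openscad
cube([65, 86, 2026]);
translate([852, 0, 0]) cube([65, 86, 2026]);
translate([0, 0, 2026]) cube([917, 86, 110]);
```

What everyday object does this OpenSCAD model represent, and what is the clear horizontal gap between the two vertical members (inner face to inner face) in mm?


A door frame. The clear opening width is 787 mm.

Two 2026 mm tall posts with a header on top — a door frame. The left jamb is 65 mm wide at x = 0; the right jamb starts at x = 852. The clear opening is 852 − 65 = 787 mm.


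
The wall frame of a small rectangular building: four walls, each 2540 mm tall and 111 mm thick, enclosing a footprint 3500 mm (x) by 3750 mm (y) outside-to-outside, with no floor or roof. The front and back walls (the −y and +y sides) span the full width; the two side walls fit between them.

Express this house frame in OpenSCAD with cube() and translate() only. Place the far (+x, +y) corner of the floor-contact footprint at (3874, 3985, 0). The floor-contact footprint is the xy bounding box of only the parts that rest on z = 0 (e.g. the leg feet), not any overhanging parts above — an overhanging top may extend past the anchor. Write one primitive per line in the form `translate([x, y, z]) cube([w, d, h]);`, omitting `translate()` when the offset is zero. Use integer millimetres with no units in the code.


translate([374, 235, 0]) cube([3500, 111, 2540]);
translate([374, 3874, 0]) cube([3500, 111, 2540]);
translate([374, 346, 0]) cube([111, 3528, 2540]);
translate([3763, 346, 0]) cube([111, 3528, 2540]);
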